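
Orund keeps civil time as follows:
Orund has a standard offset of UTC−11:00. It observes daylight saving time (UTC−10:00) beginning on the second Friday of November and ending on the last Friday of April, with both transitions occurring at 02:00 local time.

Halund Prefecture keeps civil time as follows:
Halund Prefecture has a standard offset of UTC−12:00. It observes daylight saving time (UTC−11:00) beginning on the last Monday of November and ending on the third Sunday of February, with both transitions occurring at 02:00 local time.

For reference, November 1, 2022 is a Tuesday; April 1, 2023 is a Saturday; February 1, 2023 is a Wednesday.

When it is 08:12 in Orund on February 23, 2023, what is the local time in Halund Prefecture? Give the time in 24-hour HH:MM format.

1 November 2022 is a Tuesday, so the first Friday is November 4 and the second is November 11.
1 April 2023 is a Saturday, so Fridays fall on 7, 14, 21, 28; the last is April 28.
February 23, 2023 lies within the daylight-saving period (11 November 2022 – 28 April 2023), so Orund is on daylight time, UTC−10:00.
08:12 Orund + 10h = 18:12 UTC.
1 November 2022 is a Tuesday, so Mondays fall on 7, 14, 21, 28; the last is November 28.
1 February 2023 is a Wednesday, so the first Sunday is February 5 and the third is February 19.
At the standard offset (UTC−12:00), 18:12 UTC − 12h = 06:12 Halund Prefecture standard time.
Daylight saving runs 28 November 2022 – 19 February 2023; the standard-time date in Halund Prefecture, February 23, 2023, is outside that window, so Halund Prefecture is on standard time at UTC−12:00.
18:12 UTC − 12h = 06:12 Halund Prefecture.

06:12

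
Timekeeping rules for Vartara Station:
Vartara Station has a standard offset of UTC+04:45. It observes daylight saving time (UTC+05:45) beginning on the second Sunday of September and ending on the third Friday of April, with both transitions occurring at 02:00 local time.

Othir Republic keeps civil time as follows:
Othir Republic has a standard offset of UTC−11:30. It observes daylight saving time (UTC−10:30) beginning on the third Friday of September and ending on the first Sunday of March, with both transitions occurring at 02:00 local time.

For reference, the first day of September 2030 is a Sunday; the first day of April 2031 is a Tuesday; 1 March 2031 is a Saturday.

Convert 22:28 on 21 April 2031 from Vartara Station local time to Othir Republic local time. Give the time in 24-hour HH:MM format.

1 September 2030 is a Sunday, so the first Sunday is September 1 and the second is September 8.
1 April 2031 is a Tuesday, so the first Friday is April 4 and the third is April 18.
21 April 2031 is outside the daylight-saving period (8 September 2030 – 18 April 2031), so Vartara Station is on standard time, UTC+04:45.
22:28 Vartara Station − 4h45m = 17:43 UTC.
1 September 2030 is a Sunday, so the first Friday is September 6 and the third is September 20.
1 March 2031 is a Saturday, so the first Sunday is March 2.
At the standard offset (UTC−11:30), 17:43 UTC − 11h30m = 06:13 Othir Republic standard time.
The standard-time date in Othir Republic, 21 April 2031, is outside the daylight-saving period (20 September 2030 – 2 March 2031), so Othir Republic is on standard time, UTC−11:30.
17:43 UTC − 11h30m = 06:13 Othir Republic.

06:13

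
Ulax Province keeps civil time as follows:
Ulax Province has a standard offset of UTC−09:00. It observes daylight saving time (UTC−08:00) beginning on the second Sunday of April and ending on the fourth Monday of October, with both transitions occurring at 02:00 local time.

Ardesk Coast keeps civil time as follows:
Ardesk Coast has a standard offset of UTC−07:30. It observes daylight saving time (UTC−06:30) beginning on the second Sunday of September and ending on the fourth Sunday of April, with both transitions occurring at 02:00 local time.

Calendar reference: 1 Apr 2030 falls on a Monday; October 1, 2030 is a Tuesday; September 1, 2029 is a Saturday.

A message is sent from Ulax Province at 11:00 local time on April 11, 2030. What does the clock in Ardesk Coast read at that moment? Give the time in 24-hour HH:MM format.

1 April 2030 is a Monday, so the first Sunday is April 7 and the second is April 14.
1 October 2030 is a Tuesday, so the first Monday is October 7 and the fourth is October 28.
Daylight saving runs 14 April – 28 October; April 11, 2030 is outside that window, so Ulax Province is on standard time at UTC−09:00.
11:00 Ulax Province + 9h = 20:00 UTC.
1 September 2029 is a Saturday, so the first Sunday is September 2 and the second is September 9.
1 April 2030 is a Monday, so the first Sunday is April 7 and the fourth is April 28.
At the standard offset (UTC−07:30), 20:00 UTC − 7h30m = 12:30 Ardesk Coast standard time.
The standard-time date in Ardesk Coast, April 11, 2030, lies within the daylight-saving period (9 September 2029 – 28 April 2030), so Ardesk Coast is on daylight time, UTC−06:30.
20:00 UTC − 6h30m = 13:30 Ardesk Coast.

13:30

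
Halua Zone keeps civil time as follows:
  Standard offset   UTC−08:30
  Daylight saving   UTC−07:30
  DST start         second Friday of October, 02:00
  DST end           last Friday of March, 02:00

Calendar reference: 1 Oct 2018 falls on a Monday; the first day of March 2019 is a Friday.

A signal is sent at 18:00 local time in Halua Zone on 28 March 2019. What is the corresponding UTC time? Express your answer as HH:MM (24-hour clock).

01:30

1 October 2018 is a Monday, so the first Friday is October 5 and the second is October 12.
1 March 2019 is a Friday, so Fridays fall on 1, 8, 15, 22, 29; the last is March 29.
28 March 2019 lies within the daylight-saving period (12 October 2018 – 29 March 2019), so Halua Zone is on daylight time, UTC−07:30.
18:00 local + 7h30m = 01:30 UTC (rolling into the next day, 29 March 2019).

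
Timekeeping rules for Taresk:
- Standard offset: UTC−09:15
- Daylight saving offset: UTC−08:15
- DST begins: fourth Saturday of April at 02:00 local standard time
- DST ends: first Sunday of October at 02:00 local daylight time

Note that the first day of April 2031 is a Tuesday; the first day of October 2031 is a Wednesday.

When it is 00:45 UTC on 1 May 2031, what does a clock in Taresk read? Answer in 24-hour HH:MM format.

1 April 2031 is a Tuesday, so the first Saturday is April 5 and the fourth is April 26.
1 October 2031 is a Wednesday, so the first Sunday is October 5.
At the standard offset (UTC−09:15), 00:45 UTC − 9h15m = 15:30 Taresk standard time (rolling into the previous day, 30 April 2031).
The standard-time date in Taresk, 30 April 2031, lies within the daylight-saving period (26 April – 5 October), so Taresk is on daylight time, UTC−08:15.
00:45 UTC − 8h15m = 16:30 local (rolling into the previous day, 30 April 2031).

16:30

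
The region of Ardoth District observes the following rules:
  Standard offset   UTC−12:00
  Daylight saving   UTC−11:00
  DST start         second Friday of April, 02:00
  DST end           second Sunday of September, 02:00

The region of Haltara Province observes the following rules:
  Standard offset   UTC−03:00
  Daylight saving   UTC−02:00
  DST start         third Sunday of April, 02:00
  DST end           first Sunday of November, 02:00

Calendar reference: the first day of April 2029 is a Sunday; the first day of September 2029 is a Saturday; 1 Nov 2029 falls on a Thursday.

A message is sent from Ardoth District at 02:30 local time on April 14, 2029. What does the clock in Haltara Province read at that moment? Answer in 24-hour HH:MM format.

1 April 2029 is a Sunday, so the first Friday is April 6 and the second is April 13.
1 September 2029 is a Saturday, so the first Sunday is September 2 and the second is September 9.
Daylight saving runs 13 April – 9 September; April 14, 2029 is inside that window, so Ardoth District is at UTC−11:00.
02:30 Ardoth District + 11h = 13:30 UTC.
1 April 2029 is a Sunday, so the first Sunday is April 1 and the third is April 15.
1 November 2029 is a Thursday, so the first Sunday is November 4.
At the standard offset (UTC−03:00), 13:30 UTC − 3h = 10:30 Haltara Province standard time.
The standard-time date in Haltara Province, April 14, 2029, does not fall between 15 April and 4 November, so daylight saving is not in effect and Haltara Province is at UTC−03:00.
13:30 UTC − 3h = 10:30 Haltara Province.

10:30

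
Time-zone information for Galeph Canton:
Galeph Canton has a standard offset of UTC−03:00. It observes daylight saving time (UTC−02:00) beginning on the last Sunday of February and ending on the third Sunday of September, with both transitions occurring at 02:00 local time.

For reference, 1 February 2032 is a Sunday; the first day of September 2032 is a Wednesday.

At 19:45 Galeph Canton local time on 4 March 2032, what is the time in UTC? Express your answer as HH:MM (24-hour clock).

21:45

1 February 2032 is a Sunday, so Sundays fall on 1, 8, 15, 22, 29; the last is February 29.
1 September 2032 is a Wednesday, so the first Sunday is September 5 and the third is September 19.
Daylight saving runs 29 February – 19 September; 4 March 2032 is inside that window, so Galeph Canton is at UTC−02:00.
19:45 local + 2h = 21:45 UTC.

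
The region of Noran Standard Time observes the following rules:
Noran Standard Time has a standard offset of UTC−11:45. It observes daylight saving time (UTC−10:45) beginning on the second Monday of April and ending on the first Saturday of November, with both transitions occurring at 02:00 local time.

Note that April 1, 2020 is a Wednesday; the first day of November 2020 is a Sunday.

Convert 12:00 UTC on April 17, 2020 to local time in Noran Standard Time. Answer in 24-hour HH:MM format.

01:15

1 April 2020 is a Wednesday, so the first Monday is April 6 and the second is April 13.
1 November 2020 is a Sunday, so the first Saturday is November 7.
At the standard offset (UTC−11:45), 12:00 UTC − 11h45m = 00:15 Noran Standard Time standard time.
The standard-time date in Noran Standard Time, April 17, 2020, lies within the daylight-saving period (13 April – 7 November), so Noran Standard Time is on daylight time, UTC−10:45.
12:00 UTC − 10h45m = 01:15 local.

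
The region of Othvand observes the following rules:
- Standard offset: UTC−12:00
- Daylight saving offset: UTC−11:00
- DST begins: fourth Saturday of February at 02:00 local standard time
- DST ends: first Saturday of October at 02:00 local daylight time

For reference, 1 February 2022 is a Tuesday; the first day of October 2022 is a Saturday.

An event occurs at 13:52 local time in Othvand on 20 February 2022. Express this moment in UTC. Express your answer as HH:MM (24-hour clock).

01:52

1 February 2022 is a Tuesday, so the first Saturday is February 5 and the fourth is February 26.
1 October 2022 is a Saturday, so the first Saturday is October 1.
20 February 2022 does not fall between 26 February and 1 October, so daylight saving is not in effect and Othvand is at UTC−12:00.
13:52 local + 12h = 01:52 UTC (rolling into the next day, 21 February 2022).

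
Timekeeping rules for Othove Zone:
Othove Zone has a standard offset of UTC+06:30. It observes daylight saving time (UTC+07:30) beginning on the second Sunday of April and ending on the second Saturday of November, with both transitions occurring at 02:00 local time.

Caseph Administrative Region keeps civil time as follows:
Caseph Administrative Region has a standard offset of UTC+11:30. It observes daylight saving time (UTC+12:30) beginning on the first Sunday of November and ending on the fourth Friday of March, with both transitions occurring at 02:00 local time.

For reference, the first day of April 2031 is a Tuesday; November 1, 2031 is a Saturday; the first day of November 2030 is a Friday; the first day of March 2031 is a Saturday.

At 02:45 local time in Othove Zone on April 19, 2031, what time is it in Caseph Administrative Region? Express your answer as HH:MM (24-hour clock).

06:45

1 April 2031 is a Tuesday, so the first Sunday is April 6 and the second is April 13.
1 November 2031 is a Saturday, so the first Saturday is November 1 and the second is November 8.
April 19, 2031 lies within the daylight-saving period (13 April – 8 November), so Othove Zone is on daylight time, UTC+07:30.
02:45 Othove Zone − 7h30m = 19:15 UTC (rolling into the previous day, 18 April 2031).
1 November 2030 is a Friday, so the first Sunday is November 3.
1 March 2031 is a Saturday, so the first Friday is March 7 and the fourth is March 28.
At the standard offset (UTC+11:30), 19:15 UTC + 11h30m = 06:45 Caseph Administrative Region standard time (rolling into the next day, 19 April 2031).
The standard-time date in Caseph Administrative Region, April 19, 2031, does not fall between 3 November 2030 and 28 March 2031, so daylight saving is not in effect and Caseph Administrative Region is at UTC+11:30.
19:15 UTC + 11h30m = 06:45 Caseph Administrative Region (rolling into the next day, 19 April 2031).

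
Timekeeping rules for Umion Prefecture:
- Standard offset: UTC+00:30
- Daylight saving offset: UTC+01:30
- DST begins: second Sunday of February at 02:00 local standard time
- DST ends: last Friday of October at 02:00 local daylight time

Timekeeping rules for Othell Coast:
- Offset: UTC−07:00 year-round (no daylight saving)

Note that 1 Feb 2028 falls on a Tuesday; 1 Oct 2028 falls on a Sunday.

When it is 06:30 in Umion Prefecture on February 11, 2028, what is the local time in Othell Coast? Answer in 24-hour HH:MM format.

23:00

1 February 2028 is a Tuesday, so the first Sunday is February 6 and the second is February 13.
1 October 2028 is a Sunday, so Fridays fall on 6, 13, 20, 27; the last is October 27.
Daylight saving runs 13 February – 27 October; February 11, 2028 is outside that window, so Umion Prefecture is on standard time at UTC+00:30.
06:30 Umion Prefecture − 0h30m = 06:00 UTC.
Othell Coast stays on UTC−07:00 all year.
06:00 UTC − 7h = 23:00 Othell Coast (rolling into the previous day, 10 February 2028).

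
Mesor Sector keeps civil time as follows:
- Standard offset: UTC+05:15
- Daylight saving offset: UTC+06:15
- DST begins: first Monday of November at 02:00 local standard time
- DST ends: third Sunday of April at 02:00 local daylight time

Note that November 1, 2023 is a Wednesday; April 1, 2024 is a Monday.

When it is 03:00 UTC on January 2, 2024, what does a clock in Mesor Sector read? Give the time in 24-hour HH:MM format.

09:15

1 November 2023 is a Wednesday, so the first Monday is November 6.
1 April 2024 is a Monday, so the first Sunday is April 7 and the third is April 21.
At the standard offset (UTC+05:15), 03:00 UTC + 5h15m = 08:15 Mesor Sector standard time.
Daylight saving runs 6 November 2023 – 21 April 2024; the standard-time date in Mesor Sector, January 2, 2024, is inside that window, so Mesor Sector is at UTC+06:15.
03:00 UTC + 6h15m = 09:15 local.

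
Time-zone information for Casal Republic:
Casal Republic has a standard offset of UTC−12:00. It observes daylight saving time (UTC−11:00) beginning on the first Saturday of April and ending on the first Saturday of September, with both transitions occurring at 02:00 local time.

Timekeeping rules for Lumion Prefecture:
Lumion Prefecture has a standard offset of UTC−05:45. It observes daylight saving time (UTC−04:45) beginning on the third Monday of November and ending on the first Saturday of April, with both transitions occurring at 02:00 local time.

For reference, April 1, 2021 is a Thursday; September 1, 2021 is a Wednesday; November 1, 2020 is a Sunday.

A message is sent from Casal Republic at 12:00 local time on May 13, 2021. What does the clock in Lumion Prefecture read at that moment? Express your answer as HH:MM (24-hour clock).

17:15

1 April 2021 is a Thursday, so the first Saturday is April 3.
1 September 2021 is a Wednesday, so the first Saturday is September 4.
May 13, 2021 lies within the daylight-saving period (3 April – 4 September), so Casal Republic is on daylight time, UTC−11:00.
12:00 Casal Republic + 11h = 23:00 UTC.
1 November 2020 is a Sunday, so the first Monday is November 2 and the third is November 16.
1 April 2021 is a Thursday, so the first Saturday is April 3.
At the standard offset (UTC−05:45), 23:00 UTC − 5h45m = 17:15 Lumion Prefecture standard time.
The standard-time date in Lumion Prefecture, May 13, 2021, is outside the daylight-saving period (16 November 2020 – 3 April 2021), so Lumion Prefecture is on standard time, UTC−05:45.
23:00 UTC − 5h45m = 17:15 Lumion Prefecture.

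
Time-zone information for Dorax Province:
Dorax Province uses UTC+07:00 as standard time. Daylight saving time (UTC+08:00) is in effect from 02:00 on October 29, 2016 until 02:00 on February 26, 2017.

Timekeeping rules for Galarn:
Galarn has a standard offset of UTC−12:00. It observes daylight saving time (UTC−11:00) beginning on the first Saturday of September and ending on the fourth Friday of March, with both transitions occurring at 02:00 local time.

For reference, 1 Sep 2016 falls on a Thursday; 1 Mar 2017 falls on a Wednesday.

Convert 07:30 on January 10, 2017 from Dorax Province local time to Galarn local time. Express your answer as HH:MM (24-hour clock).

12:30

January 10, 2017 lies within the daylight-saving period (29 October 2016 – 26 February 2017), so Dorax Province is on daylight time, UTC+08:00.
07:30 Dorax Province − 8h = 23:30 UTC (rolling into the previous day, 9 January 2017).
1 September 2016 is a Thursday, so the first Saturday is September 3.
1 March 2017 is a Wednesday, so the first Friday is March 3 and the fourth is March 24.
At the standard offset (UTC−12:00), 23:30 UTC − 12h = 11:30 Galarn standard time.
The standard-time date in Galarn, January 9, 2017, lies within the daylight-saving period (3 September 2016 – 24 March 2017), so Galarn is on daylight time, UTC−11:00.
23:30 UTC − 11h = 12:30 Galarn.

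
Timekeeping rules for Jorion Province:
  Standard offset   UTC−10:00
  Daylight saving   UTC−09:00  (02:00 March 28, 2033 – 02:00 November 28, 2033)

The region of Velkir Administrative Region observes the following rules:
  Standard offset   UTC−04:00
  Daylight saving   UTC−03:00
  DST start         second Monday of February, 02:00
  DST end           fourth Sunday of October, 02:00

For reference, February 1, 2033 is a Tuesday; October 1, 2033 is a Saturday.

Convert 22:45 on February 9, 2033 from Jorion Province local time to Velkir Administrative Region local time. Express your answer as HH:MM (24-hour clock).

04:45

February 9, 2033 does not fall between 28 March and 28 November, so daylight saving is not in effect and Jorion Province is at UTC−10:00.
22:45 Jorion Province + 10h = 08:45 UTC (rolling into the next day, 10 February 2033).
1 February 2033 is a Tuesday, so the first Monday is February 7 and the second is February 14.
1 October 2033 is a Saturday, so the first Sunday is October 2 and the fourth is October 23.
At the standard offset (UTC−04:00), 08:45 UTC − 4h = 04:45 Velkir Administrative Region standard time.
Daylight saving runs 14 February – 23 October; the standard-time date in Velkir Administrative Region, February 10, 2033, is outside that window, so Velkir Administrative Region is on standard time at UTC−04:00.
08:45 UTC − 4h = 04:45 Velkir Administrative Region.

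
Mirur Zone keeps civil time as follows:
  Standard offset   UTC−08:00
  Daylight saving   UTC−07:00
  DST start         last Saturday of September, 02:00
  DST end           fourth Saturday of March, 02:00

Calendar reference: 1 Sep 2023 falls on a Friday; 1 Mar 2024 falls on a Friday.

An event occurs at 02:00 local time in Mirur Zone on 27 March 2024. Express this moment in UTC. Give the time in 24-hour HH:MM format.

10:00

1 September 2023 is a Friday, so Saturdays fall on 2, 9, 16, 23, 30; the last is September 30.
1 March 2024 is a Friday, so the first Saturday is March 2 and the fourth is March 23.
Daylight saving runs 30 September 2023 – 23 March 2024; 27 March 2024 is outside that window, so Mirur Zone is on standard time at UTC−08:00.
02:00 local + 8h = 10:00 UTC.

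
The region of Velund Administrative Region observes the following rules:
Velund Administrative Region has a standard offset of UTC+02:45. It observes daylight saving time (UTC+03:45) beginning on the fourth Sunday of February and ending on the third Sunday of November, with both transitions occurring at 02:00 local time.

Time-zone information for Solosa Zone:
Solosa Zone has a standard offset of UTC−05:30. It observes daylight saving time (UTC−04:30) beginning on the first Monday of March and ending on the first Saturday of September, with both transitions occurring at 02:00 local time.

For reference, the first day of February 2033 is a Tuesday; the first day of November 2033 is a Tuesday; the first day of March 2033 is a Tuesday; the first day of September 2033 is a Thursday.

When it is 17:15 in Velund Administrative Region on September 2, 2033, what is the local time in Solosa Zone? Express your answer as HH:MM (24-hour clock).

09:00

1 February 2033 is a Tuesday, so the first Sunday is February 6 and the fourth is February 27.
1 November 2033 is a Tuesday, so the first Sunday is November 6 and the third is November 20.
September 2, 2033 lies within the daylight-saving period (27 February – 20 November), so Velund Administrative Region is on daylight time, UTC+03:45.
17:15 Velund Administrative Region − 3h45m = 13:30 UTC.
1 March 2033 is a Tuesday, so the first Monday is March 7.
1 September 2033 is a Thursday, so the first Saturday is September 3.
At the standard offset (UTC−05:30), 13:30 UTC − 5h30m = 08:00 Solosa Zone standard time.
The standard-time date in Solosa Zone, September 2, 2033, falls between 7 March and 3 September, so daylight saving is in effect and Solosa Zone is at UTC−04:30.
13:30 UTC − 4h30m = 09:00 Solosa Zone.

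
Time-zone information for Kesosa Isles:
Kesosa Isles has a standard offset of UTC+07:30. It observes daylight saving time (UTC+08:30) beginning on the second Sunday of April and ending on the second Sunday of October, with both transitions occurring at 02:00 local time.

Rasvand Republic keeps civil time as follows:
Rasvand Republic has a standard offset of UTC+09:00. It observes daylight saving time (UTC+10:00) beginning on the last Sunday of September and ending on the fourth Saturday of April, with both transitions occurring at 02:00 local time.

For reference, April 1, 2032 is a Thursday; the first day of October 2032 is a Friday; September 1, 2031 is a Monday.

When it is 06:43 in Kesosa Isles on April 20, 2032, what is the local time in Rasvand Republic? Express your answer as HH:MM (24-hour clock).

1 April 2032 is a Thursday, so the first Sunday is April 4 and the second is April 11.
1 October 2032 is a Friday, so the first Sunday is October 3 and the second is October 10.
April 20, 2032 falls between 11 April and 10 October, so daylight saving is in effect and Kesosa Isles is at UTC+08:30.
06:43 Kesosa Isles − 8h30m = 22:13 UTC (rolling into the previous day, 19 April 2032).
1 September 2031 is a Monday, so Sundays fall on 7, 14, 21, 28; the last is September 28.
1 April 2032 is a Thursday, so the first Saturday is April 3 and the fourth is April 24.
At the standard offset (UTC+09:00), 22:13 UTC + 9h = 07:13 Rasvand Republic standard time (rolling into the next day, 20 April 2032).
The standard-time date in Rasvand Republic, April 20, 2032, lies within the daylight-saving period (28 September 2031 – 24 April 2032), so Rasvand Republic is on daylight time, UTC+10:00.
22:13 UTC + 10h = 08:13 Rasvand Republic (rolling into the next day, 20 April 2032).

08:13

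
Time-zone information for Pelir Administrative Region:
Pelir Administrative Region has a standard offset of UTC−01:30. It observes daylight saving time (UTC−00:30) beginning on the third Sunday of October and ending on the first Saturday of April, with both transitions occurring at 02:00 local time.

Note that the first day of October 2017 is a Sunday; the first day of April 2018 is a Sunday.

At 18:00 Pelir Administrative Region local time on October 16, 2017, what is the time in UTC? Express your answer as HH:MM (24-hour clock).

18:30

1 October 2017 is a Sunday, so the first Sunday is October 1 and the third is October 15.
1 April 2018 is a Sunday, so the first Saturday is April 7.
October 16, 2017 lies within the daylight-saving period (15 October 2017 – 7 April 2018), so Pelir Administrative Region is on daylight time, UTC−00:30.
18:00 local + 0h30m = 18:30 UTC.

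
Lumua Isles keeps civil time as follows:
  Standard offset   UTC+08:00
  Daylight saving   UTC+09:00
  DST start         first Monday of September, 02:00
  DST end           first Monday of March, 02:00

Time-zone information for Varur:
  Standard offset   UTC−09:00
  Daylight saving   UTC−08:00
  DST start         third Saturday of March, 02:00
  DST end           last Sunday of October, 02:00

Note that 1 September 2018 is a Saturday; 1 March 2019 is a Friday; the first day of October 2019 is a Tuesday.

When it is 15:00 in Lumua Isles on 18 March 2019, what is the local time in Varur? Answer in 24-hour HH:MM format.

1 September 2018 is a Saturday, so the first Monday is September 3.
1 March 2019 is a Friday, so the first Monday is March 4.
18 March 2019 is outside the daylight-saving period (3 September 2018 – 4 March 2019), so Lumua Isles is on standard time, UTC+08:00.
15:00 Lumua Isles − 8h = 07:00 UTC.
1 March 2019 is a Friday, so the first Saturday is March 2 and the third is March 16.
1 October 2019 is a Tuesday, so Sundays fall on 6, 13, 20, 27; the last is October 27.
At the standard offset (UTC−09:00), 07:00 UTC − 9h = 22:00 Varur standard time (rolling into the previous day, 17 March 2019).
The standard-time date in Varur, 17 March 2019, falls between 16 March and 27 October, so daylight saving is in effect and Varur is at UTC−08:00.
07:00 UTC − 8h = 23:00 Varur (rolling into the previous day, 17 March 2019).

23:00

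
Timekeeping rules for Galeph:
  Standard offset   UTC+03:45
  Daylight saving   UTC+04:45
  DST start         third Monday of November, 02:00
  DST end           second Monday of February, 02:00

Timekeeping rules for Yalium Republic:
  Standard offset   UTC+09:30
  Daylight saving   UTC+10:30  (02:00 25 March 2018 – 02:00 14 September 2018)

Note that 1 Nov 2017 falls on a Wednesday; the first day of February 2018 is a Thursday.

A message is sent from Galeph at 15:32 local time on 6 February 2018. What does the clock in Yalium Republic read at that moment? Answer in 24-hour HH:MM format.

1 November 2017 is a Wednesday, so the first Monday is November 6 and the third is November 20.
1 February 2018 is a Thursday, so the first Monday is February 5 and the second is February 12.
Daylight saving runs 20 November 2017 – 12 February 2018; 6 February 2018 is inside that window, so Galeph is at UTC+04:45.
15:32 Galeph − 4h45m = 10:47 UTC.
At the standard offset (UTC+09:30), 10:47 UTC + 9h30m = 20:17 Yalium Republic standard time.
The standard-time date in Yalium Republic, 6 February 2018, does not fall between 25 March and 14 September, so daylight saving is not in effect and Yalium Republic is at UTC+09:30.
10:47 UTC + 9h30m = 20:17 Yalium Republic.

20:17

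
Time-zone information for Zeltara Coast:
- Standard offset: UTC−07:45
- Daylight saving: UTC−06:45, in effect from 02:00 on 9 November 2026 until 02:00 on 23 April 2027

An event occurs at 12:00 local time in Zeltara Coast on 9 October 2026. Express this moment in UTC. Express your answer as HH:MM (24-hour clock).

19:45

Daylight saving runs 9 November 2026 – 23 April 2027; 9 October 2026 is outside that window, so Zeltara Coast is on standard time at UTC−07:45.
12:00 local + 7h45m = 19:45 UTC.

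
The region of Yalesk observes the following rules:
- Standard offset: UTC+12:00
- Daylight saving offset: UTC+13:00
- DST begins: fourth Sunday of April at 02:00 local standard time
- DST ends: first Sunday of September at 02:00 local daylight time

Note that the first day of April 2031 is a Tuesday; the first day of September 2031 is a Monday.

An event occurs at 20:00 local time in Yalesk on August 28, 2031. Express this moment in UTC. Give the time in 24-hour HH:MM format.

1 April 2031 is a Tuesday, so the first Sunday is April 6 and the fourth is April 27.
1 September 2031 is a Monday, so the first Sunday is September 7.
August 28, 2031 lies within the daylight-saving period (27 April – 7 September), so Yalesk is on daylight time, UTC+13:00.
20:00 local − 13h = 07:00 UTC.

07:00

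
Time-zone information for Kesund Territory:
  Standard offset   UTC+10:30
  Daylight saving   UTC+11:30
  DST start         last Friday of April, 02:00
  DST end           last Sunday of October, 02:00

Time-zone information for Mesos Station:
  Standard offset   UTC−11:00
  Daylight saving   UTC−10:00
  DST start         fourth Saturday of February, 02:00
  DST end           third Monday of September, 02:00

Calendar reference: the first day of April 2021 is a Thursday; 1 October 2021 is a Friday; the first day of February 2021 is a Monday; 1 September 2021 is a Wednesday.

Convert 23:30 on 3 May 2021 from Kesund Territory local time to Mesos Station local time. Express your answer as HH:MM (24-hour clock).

1 April 2021 is a Thursday, so Fridays fall on 2, 9, 16, 23, 30; the last is April 30.
1 October 2021 is a Friday, so Sundays fall on 3, 10, 17, 24, 31; the last is October 31.
3 May 2021 lies within the daylight-saving period (30 April – 31 October), so Kesund Territory is on daylight time, UTC+11:30.
23:30 Kesund Territory − 11h30m = 12:00 UTC.
1 February 2021 is a Monday, so the first Saturday is February 6 and the fourth is February 27.
1 September 2021 is a Wednesday, so the first Monday is September 6 and the third is September 20.
At the standard offset (UTC−11:00), 12:00 UTC − 11h = 01:00 Mesos Station standard time.
Daylight saving runs 27 February – 20 September; the standard-time date in Mesos Station, 3 May 2021, is inside that window, so Mesos Station is at UTC−10:00.
12:00 UTC − 10h = 02:00 Mesos Station.

02:00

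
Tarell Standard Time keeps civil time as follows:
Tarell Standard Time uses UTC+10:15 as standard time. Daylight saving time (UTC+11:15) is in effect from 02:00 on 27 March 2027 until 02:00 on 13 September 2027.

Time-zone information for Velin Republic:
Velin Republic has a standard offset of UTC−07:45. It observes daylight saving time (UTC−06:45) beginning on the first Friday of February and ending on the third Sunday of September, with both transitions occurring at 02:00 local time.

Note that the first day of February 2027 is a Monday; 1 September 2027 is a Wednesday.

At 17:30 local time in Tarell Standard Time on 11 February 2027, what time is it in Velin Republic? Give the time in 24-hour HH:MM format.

Daylight saving runs 27 March – 13 September; 11 February 2027 is outside that window, so Tarell Standard Time is on standard time at UTC+10:15.
17:30 Tarell Standard Time − 10h15m = 07:15 UTC.
1 February 2027 is a Monday, so the first Friday is February 5.
1 September 2027 is a Wednesday, so the first Sunday is September 5 and the third is September 19.
At the standard offset (UTC−07:45), 07:15 UTC − 7h45m = 23:30 Velin Republic standard time (rolling into the previous day, 10 February 2027).
The standard-time date in Velin Republic, 10 February 2027, lies within the daylight-saving period (5 February – 19 September), so Velin Republic is on daylight time, UTC−06:45.
07:15 UTC − 6h45m = 00:30 Velin Republic.

00:30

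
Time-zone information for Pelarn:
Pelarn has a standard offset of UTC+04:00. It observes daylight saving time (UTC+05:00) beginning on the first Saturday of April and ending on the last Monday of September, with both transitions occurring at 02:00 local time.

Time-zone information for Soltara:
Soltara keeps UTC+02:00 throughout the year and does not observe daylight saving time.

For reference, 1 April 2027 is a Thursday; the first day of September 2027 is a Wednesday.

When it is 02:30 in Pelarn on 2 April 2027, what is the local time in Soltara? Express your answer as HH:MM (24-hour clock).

00:30

1 April 2027 is a Thursday, so the first Saturday is April 3.
1 September 2027 is a Wednesday, so Mondays fall on 6, 13, 20, 27; the last is September 27.
2 April 2027 is outside the daylight-saving period (3 April – 27 September), so Pelarn is on standard time, UTC+04:00.
02:30 Pelarn − 4h = 22:30 UTC (rolling into the previous day, 1 April 2027).
Soltara stays on UTC+02:00 all year.
22:30 UTC + 2h = 00:30 Soltara (rolling into the next day, 2 April 2027).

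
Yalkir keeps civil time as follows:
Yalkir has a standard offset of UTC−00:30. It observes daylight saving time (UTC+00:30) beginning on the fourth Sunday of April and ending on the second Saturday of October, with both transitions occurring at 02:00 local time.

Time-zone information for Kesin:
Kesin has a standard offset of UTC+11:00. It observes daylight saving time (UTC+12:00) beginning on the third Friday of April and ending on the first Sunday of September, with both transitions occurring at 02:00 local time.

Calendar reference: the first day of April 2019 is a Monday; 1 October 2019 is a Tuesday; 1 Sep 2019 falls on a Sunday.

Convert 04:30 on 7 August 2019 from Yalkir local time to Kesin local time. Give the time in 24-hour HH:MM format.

16:00

1 April 2019 is a Monday, so the first Sunday is April 7 and the fourth is April 28.
1 October 2019 is a Tuesday, so the first Saturday is October 5 and the second is October 12.
7 August 2019 falls between 28 April and 12 October, so daylight saving is in effect and Yalkir is at UTC+00:30.
04:30 Yalkir − 0h30m = 04:00 UTC.
1 April 2019 is a Monday, so the first Friday is April 5 and the third is April 19.
1 September 2019 is a Sunday, so the first Sunday is September 1.
At the standard offset (UTC+11:00), 04:00 UTC + 11h = 15:00 Kesin standard time.
Daylight saving runs 19 April – 1 September; the standard-time date in Kesin, 7 August 2019, is inside that window, so Kesin is at UTC+12:00.
04:00 UTC + 12h = 16:00 Kesin.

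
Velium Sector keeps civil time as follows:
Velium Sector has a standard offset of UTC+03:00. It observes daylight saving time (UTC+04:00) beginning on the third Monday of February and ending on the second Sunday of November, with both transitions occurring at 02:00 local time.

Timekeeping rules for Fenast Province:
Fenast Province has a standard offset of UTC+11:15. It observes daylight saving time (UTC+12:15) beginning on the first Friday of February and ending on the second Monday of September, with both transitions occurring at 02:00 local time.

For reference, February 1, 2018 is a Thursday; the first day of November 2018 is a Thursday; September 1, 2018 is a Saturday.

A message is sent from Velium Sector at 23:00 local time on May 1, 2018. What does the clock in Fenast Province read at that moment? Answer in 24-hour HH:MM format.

07:15

1 February 2018 is a Thursday, so the first Monday is February 5 and the third is February 19.
1 November 2018 is a Thursday, so the first Sunday is November 4 and the second is November 11.
May 1, 2018 falls between 19 February and 11 November, so daylight saving is in effect and Velium Sector is at UTC+04:00.
23:00 Velium Sector − 4h = 19:00 UTC.
1 February 2018 is a Thursday, so the first Friday is February 2.
1 September 2018 is a Saturday, so the first Monday is September 3 and the second is September 10.
At the standard offset (UTC+11:15), 19:00 UTC + 11h15m = 06:15 Fenast Province standard time (rolling into the next day, 2 May 2018).
Daylight saving runs 2 February – 10 September; the standard-time date in Fenast Province, May 2, 2018, is inside that window, so Fenast Province is at UTC+12:15.
19:00 UTC + 12h15m = 07:15 Fenast Province (rolling into the next day, 2 May 2018).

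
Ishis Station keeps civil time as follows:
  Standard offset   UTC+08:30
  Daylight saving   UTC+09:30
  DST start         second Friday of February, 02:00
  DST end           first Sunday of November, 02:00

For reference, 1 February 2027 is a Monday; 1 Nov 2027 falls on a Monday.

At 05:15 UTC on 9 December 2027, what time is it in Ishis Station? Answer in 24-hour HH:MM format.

1 February 2027 is a Monday, so the first Friday is February 5 and the second is February 12.
1 November 2027 is a Monday, so the first Sunday is November 7.
At the standard offset (UTC+08:30), 05:15 UTC + 8h30m = 13:45 Ishis Station standard time.
The standard-time date in Ishis Station, 9 December 2027, does not fall between 12 February and 7 November, so daylight saving is not in effect and Ishis Station is at UTC+08:30.
05:15 UTC + 8h30m = 13:45 local.

13:45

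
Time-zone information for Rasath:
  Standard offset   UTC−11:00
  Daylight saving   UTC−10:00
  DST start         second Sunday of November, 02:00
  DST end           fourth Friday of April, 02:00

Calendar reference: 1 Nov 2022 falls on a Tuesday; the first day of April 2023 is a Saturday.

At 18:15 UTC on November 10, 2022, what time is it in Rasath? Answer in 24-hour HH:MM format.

1 November 2022 is a Tuesday, so the first Sunday is November 6 and the second is November 13.
1 April 2023 is a Saturday, so the first Friday is April 7 and the fourth is April 28.
At the standard offset (UTC−11:00), 18:15 UTC − 11h = 07:15 Rasath standard time.
The standard-time date in Rasath, November 10, 2022, is outside the daylight-saving period (13 November 2022 – 28 April 2023), so Rasath is on standard time, UTC−11:00.
18:15 UTC − 11h = 07:15 local.

07:15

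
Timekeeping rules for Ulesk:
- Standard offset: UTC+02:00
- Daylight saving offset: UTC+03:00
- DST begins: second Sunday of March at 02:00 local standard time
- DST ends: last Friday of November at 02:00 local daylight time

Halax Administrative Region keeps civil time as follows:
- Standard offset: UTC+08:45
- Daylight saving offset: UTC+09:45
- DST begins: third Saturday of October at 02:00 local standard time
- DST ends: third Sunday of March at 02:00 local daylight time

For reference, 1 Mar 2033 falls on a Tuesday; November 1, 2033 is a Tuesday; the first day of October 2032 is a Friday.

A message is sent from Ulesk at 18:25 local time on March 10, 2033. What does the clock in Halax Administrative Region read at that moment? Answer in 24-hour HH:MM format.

1 March 2033 is a Tuesday, so the first Sunday is March 6 and the second is March 13.
1 November 2033 is a Tuesday, so Fridays fall on 4, 11, 18, 25; the last is November 25.
March 10, 2033 does not fall between 13 March and 25 November, so daylight saving is not in effect and Ulesk is at UTC+02:00.
18:25 Ulesk − 2h = 16:25 UTC.
1 October 2032 is a Friday, so the first Saturday is October 2 and the third is October 16.
1 March 2033 is a Tuesday, so the first Sunday is March 6 and the third is March 20.
At the standard offset (UTC+08:45), 16:25 UTC + 8h45m = 01:10 Halax Administrative Region standard time (rolling into the next day, 11 March 2033).
The standard-time date in Halax Administrative Region, March 11, 2033, lies within the daylight-saving period (16 October 2032 – 20 March 2033), so Halax Administrative Region is on daylight time, UTC+09:45.
16:25 UTC + 9h45m = 02:10 Halax Administrative Region (rolling into the next day, 11 March 2033).

02:10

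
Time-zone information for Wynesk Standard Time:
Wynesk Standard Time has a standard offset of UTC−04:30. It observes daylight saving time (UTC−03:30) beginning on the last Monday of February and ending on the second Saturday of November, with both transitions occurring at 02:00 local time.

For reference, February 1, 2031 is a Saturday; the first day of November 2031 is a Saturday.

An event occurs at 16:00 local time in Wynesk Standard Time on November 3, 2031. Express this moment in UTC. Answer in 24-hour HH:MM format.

1 February 2031 is a Saturday, so Mondays fall on 3, 10, 17, 24; the last is February 24.
1 November 2031 is a Saturday, so the first Saturday is November 1 and the second is November 8.
November 3, 2031 falls between 24 February and 8 November, so daylight saving is in effect and Wynesk Standard Time is at UTC−03:30.
16:00 local + 3h30m = 19:30 UTC.

19:30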